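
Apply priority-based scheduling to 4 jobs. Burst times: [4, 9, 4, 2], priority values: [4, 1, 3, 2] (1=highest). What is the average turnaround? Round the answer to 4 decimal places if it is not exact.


Sort by priority (ascending = highest first):
Order: [(1, 9), (2, 2), (3, 4), (4, 4)]
Completion times:
  Priority 1, burst=9, C=9
  Priority 2, burst=2, C=11
  Priority 3, burst=4, C=15
  Priority 4, burst=4, C=19
Average turnaround = 54/4 = 13.5

13.5


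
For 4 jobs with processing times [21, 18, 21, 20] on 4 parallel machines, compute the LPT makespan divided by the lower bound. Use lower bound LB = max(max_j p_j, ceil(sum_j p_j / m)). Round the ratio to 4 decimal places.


LPT order: [21, 21, 20, 18]
Machine loads after assignment: [21, 21, 20, 18]
LPT makespan = 21
Lower bound = max(max_job, ceil(total/4)) = max(21, 20) = 21
Ratio = 21 / 21 = 1.0

1.0


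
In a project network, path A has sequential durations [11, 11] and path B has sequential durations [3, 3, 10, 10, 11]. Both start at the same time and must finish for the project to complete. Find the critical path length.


Path A total = 11 + 11 = 22
Path B total = 3 + 3 + 10 + 10 + 11 = 37
Critical path = longest path = max(22, 37) = 37

37


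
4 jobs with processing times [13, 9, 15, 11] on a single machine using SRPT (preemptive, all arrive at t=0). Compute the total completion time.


Since all jobs arrive at t=0, SRPT equals SPT ordering.
SPT order: [9, 11, 13, 15]
Completion times:
  Job 1: p=9, C=9
  Job 2: p=11, C=20
  Job 3: p=13, C=33
  Job 4: p=15, C=48
Total completion time = 9 + 20 + 33 + 48 = 110

110


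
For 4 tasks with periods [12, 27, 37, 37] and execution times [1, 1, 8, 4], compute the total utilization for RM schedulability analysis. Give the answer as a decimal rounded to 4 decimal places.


Compute individual utilizations (exact fractions):
  Task 1: C/T = 1/12 (approx. 0.0833)
  Task 2: C/T = 1/27 (approx. 0.037)
  Task 3: C/T = 8/37 (approx. 0.2162)
  Task 4: C/T = 4/37 (approx. 0.1081)
Total utilization U = 1/12 + 1/27 + 8/37 + 4/37 = 1777/3996
Rounded to 4 decimal places: U = 0.4447
RM (Liu & Layland) bound for 4 tasks = 0.756828; compare with U = 1777/3996 (approx. 0.444695)
U <= bound, so schedulable by RM sufficient condition.

0.4447


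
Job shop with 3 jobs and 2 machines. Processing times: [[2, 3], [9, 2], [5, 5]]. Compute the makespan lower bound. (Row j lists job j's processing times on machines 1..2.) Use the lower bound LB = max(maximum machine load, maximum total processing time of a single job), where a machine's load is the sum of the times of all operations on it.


Machine loads:
  Machine 1: 2 + 9 + 5 = 16
  Machine 2: 3 + 2 + 5 = 10
Max machine load = 16
Job totals:
  Job 1: 5
  Job 2: 11
  Job 3: 10
Max job total = 11
Lower bound = max(16, 11) = 16

16


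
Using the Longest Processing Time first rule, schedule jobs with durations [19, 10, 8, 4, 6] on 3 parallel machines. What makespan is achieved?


Sort jobs in decreasing order (LPT): [19, 10, 8, 6, 4]
Assign each job to the least loaded machine:
  Machine 1: jobs [19], load = 19
  Machine 2: jobs [10, 4], load = 14
  Machine 3: jobs [8, 6], load = 14
Makespan = max load = 19

19


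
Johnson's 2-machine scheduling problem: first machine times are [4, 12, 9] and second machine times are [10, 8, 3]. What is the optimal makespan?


Apply Johnson's rule:
  Group 1 (a <= b): [(1, 4, 10)]
  Group 2 (a > b): [(2, 12, 8), (3, 9, 3)]
Optimal job order: [1, 2, 3]
Schedule:
  Job 1: M1 done at 4, M2 done at 14
  Job 2: M1 done at 16, M2 done at 24
  Job 3: M1 done at 25, M2 done at 28
Makespan = 28

28


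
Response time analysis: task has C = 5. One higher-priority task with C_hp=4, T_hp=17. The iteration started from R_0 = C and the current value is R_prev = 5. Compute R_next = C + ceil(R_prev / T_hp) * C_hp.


R_next = C + ceil(R_prev / T_hp) * C_hp
ceil(5 / 17) = ceil(0.2941) = 1
Interference = 1 * 4 = 4
R_next = 5 + 4 = 9

9


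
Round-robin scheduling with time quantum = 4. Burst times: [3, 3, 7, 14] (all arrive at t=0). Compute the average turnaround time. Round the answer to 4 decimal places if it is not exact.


Time quantum = 4
Execution trace:
  J1 runs 3 units, time = 3
  J2 runs 3 units, time = 6
  J3 runs 4 units, time = 10
  J4 runs 4 units, time = 14
  J3 runs 3 units, time = 17
  J4 runs 4 units, time = 21
  J4 runs 4 units, time = 25
  J4 runs 2 units, time = 27
Finish times: [3, 6, 17, 27]
Average turnaround = 53/4 = 13.25

13.25


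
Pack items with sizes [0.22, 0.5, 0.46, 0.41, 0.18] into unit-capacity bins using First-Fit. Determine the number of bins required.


Place items sequentially using First-Fit:
  Item 0.22 -> new Bin 1
  Item 0.5 -> Bin 1 (now 0.72)
  Item 0.46 -> new Bin 2
  Item 0.41 -> Bin 2 (now 0.87)
  Item 0.18 -> Bin 1 (now 0.9)
Total bins used = 2

2


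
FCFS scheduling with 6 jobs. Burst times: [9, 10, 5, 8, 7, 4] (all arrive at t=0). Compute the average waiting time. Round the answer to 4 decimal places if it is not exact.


FCFS order (as given): [9, 10, 5, 8, 7, 4]
Waiting times:
  Job 1: wait = 0
  Job 2: wait = 9
  Job 3: wait = 19
  Job 4: wait = 24
  Job 5: wait = 32
  Job 6: wait = 39
Sum of waiting times = 123
Average waiting time = 123/6 = 20.5

20.5


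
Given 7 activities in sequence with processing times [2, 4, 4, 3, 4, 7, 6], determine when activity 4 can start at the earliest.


Activity 4 starts after activities 1 through 3 complete.
Predecessor durations: [2, 4, 4]
ES = 2 + 4 + 4 = 10

10


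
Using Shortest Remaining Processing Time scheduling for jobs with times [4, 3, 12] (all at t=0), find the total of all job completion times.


Since all jobs arrive at t=0, SRPT equals SPT ordering.
SPT order: [3, 4, 12]
Completion times:
  Job 1: p=3, C=3
  Job 2: p=4, C=7
  Job 3: p=12, C=19
Total completion time = 3 + 7 + 19 = 29

29


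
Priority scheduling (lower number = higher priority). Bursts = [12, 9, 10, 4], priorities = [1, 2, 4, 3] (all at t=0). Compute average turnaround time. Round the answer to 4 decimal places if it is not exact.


Sort by priority (ascending = highest first):
Order: [(1, 12), (2, 9), (3, 4), (4, 10)]
Completion times:
  Priority 1, burst=12, C=12
  Priority 2, burst=9, C=21
  Priority 3, burst=4, C=25
  Priority 4, burst=10, C=35
Average turnaround = 93/4 = 23.25

23.25


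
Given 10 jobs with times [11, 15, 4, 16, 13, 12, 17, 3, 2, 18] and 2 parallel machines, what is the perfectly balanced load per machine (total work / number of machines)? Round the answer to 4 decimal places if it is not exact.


Total processing time = 11 + 15 + 4 + 16 + 13 + 12 + 17 + 3 + 2 + 18 = 111
Number of machines = 2
Ideal balanced load = 111 / 2 = 55.5

55.5


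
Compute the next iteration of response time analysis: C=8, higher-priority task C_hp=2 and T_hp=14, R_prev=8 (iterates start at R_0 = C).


R_next = C + ceil(R_prev / T_hp) * C_hp
ceil(8 / 14) = ceil(0.5714) = 1
Interference = 1 * 2 = 2
R_next = 8 + 2 = 10

10


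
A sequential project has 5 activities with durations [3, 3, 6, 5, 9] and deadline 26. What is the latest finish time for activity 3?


LF(activity 3) = deadline - sum of successor durations
Successors: activities 4 through 5 with durations [5, 9]
Sum of successor durations = 14
LF = 26 - 14 = 12

12


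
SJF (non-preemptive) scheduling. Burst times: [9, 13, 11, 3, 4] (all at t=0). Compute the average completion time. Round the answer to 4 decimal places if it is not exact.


SJF order (ascending): [3, 4, 9, 11, 13]
Completion times:
  Job 1: burst=3, C=3
  Job 2: burst=4, C=7
  Job 3: burst=9, C=16
  Job 4: burst=11, C=27
  Job 5: burst=13, C=40
Average completion = 93/5 = 18.6

18.6


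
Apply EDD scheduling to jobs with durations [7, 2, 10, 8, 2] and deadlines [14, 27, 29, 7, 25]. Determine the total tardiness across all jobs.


Sort by due date (EDD order): [(8, 7), (7, 14), (2, 25), (2, 27), (10, 29)]
Compute completion times and tardiness:
  Job 1: p=8, d=7, C=8, tardiness=max(0,8-7)=1
  Job 2: p=7, d=14, C=15, tardiness=max(0,15-14)=1
  Job 3: p=2, d=25, C=17, tardiness=max(0,17-25)=0
  Job 4: p=2, d=27, C=19, tardiness=max(0,19-27)=0
  Job 5: p=10, d=29, C=29, tardiness=max(0,29-29)=0
Total tardiness = 2

2


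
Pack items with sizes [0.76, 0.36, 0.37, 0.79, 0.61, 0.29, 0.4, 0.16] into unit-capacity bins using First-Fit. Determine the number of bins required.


Place items sequentially using First-Fit:
  Item 0.76 -> new Bin 1
  Item 0.36 -> new Bin 2
  Item 0.37 -> Bin 2 (now 0.73)
  Item 0.79 -> new Bin 3
  Item 0.61 -> new Bin 4
  Item 0.29 -> Bin 4 (now 0.9)
  Item 0.4 -> new Bin 5
  Item 0.16 -> Bin 1 (now 0.92)
Total bins used = 5

5


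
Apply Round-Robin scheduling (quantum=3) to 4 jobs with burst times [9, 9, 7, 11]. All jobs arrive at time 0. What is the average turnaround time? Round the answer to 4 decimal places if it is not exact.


Time quantum = 3
Execution trace:
  J1 runs 3 units, time = 3
  J2 runs 3 units, time = 6
  J3 runs 3 units, time = 9
  J4 runs 3 units, time = 12
  J1 runs 3 units, time = 15
  J2 runs 3 units, time = 18
  J3 runs 3 units, time = 21
  J4 runs 3 units, time = 24
  J1 runs 3 units, time = 27
  J2 runs 3 units, time = 30
  J3 runs 1 units, time = 31
  J4 runs 3 units, time = 34
  J4 runs 2 units, time = 36
Finish times: [27, 30, 31, 36]
Average turnaround = 124/4 = 31.0

31.0


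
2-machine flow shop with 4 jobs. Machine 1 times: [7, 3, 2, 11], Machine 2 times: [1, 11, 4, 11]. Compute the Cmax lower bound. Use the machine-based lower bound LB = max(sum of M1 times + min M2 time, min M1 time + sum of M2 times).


LB1 = sum(M1 times) + min(M2 times) = 23 + 1 = 24
LB2 = min(M1 times) + sum(M2 times) = 2 + 27 = 29
Lower bound = max(LB1, LB2) = max(24, 29) = 29

29


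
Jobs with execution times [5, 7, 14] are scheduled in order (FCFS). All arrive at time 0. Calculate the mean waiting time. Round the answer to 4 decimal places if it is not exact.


FCFS order (as given): [5, 7, 14]
Waiting times:
  Job 1: wait = 0
  Job 2: wait = 5
  Job 3: wait = 12
Sum of waiting times = 17
Average waiting time = 17/3 = 5.6667

5.6667


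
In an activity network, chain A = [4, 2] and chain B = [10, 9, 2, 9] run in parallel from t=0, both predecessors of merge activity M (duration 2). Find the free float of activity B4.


ES(B4) = sum of predecessors on chain B = 21
EF(B4) = ES + duration = 21 + 9 = 30
Successor of B4 is M. ES(M) = max(sum(A), sum(B)) = max(6, 30) = 30
Free float = ES(successor) - EF(current) = 30 - 30 = 0

0


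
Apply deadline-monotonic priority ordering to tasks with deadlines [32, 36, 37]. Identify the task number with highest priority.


Sort tasks by relative deadline (ascending):
  Task 1: deadline = 32
  Task 2: deadline = 36
  Task 3: deadline = 37
Priority order (highest first): [1, 2, 3]
Highest priority task = 1

1


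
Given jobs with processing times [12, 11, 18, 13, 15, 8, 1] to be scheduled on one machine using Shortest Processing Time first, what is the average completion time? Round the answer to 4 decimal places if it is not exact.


Sort jobs by processing time (SPT order): [1, 8, 11, 12, 13, 15, 18]
Compute completion times sequentially:
  Job 1: processing = 1, completes at 1
  Job 2: processing = 8, completes at 9
  Job 3: processing = 11, completes at 20
  Job 4: processing = 12, completes at 32
  Job 5: processing = 13, completes at 45
  Job 6: processing = 15, completes at 60
  Job 7: processing = 18, completes at 78
Sum of completion times = 245
Average completion time = 245/7 = 35.0

35.0


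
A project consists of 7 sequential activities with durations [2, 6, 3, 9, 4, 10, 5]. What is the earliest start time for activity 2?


Activity 2 starts after activities 1 through 1 complete.
Predecessor durations: [2]
ES = 2 = 2

2


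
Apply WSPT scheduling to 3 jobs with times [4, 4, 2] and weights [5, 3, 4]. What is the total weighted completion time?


Compute p/w ratios and sort ascending (WSPT): [(2, 4), (4, 5), (4, 3)]
Compute weighted completion times:
  Job (p=2,w=4): C=2, w*C=4*2=8
  Job (p=4,w=5): C=6, w*C=5*6=30
  Job (p=4,w=3): C=10, w*C=3*10=30
Total weighted completion time = 68

68


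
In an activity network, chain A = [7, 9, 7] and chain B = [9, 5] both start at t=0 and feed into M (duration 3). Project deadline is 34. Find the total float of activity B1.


Forward pass: ES(B1) = sum of predecessors on chain B = 0
EF = ES + duration = 0 + 9 = 9
Backward pass: LF(M) = deadline = 34; LS(M) = 34 - 3 = 31
LF(B1) = LS(M) - sum(successors on chain B) = 31 - 5 = 26
LS = LF - duration = 26 - 9 = 17
Total float = LS - ES = 17 - 0 = 17

17


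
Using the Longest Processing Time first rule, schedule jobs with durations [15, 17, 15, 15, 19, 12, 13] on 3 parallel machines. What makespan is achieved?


Sort jobs in decreasing order (LPT): [19, 17, 15, 15, 15, 13, 12]
Assign each job to the least loaded machine:
  Machine 1: jobs [19, 13], load = 32
  Machine 2: jobs [17, 15], load = 32
  Machine 3: jobs [15, 15, 12], load = 42
Makespan = max load = 42

42


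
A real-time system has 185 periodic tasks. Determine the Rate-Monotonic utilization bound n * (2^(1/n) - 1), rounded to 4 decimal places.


Compute 2^(1/185) = 1.0037537693
Subtract 1: 1.0037537693 - 1 = 0.0037537693
Multiply by n: 185 * 0.0037537693 = 0.6944473205
Round to 4 dp: 0.6944

0.6944


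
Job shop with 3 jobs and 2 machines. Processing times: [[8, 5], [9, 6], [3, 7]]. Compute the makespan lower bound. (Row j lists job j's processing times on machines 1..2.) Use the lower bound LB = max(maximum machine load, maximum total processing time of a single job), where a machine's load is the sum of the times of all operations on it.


Machine loads:
  Machine 1: 8 + 9 + 3 = 20
  Machine 2: 5 + 6 + 7 = 18
Max machine load = 20
Job totals:
  Job 1: 13
  Job 2: 15
  Job 3: 10
Max job total = 15
Lower bound = max(20, 15) = 20

20


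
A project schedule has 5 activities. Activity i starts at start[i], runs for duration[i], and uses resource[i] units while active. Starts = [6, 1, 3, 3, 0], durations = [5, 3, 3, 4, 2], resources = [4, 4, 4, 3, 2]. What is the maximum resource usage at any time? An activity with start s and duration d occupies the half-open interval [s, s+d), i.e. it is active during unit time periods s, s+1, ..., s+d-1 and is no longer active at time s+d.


Each activity i is active on [start_i, start_i + duration_i).
Compute total resource usage per time slot:
  t=0: active resources = [2], total = 2
  t=1: active resources = [4, 2], total = 6
  t=2: active resources = [4], total = 4
  t=3: active resources = [4, 4, 3], total = 11
  t=4: active resources = [4, 3], total = 7
  t=5: active resources = [4, 3], total = 7
  t=6: active resources = [4, 3], total = 7
  t=7: active resources = [4], total = 4
  t=8: active resources = [4], total = 4
  t=9: active resources = [4], total = 4
  t=10: active resources = [4], total = 4
Peak resource demand = 11

11


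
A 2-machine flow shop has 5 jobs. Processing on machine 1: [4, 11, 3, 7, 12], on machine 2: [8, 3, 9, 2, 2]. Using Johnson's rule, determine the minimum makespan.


Apply Johnson's rule:
  Group 1 (a <= b): [(3, 3, 9), (1, 4, 8)]
  Group 2 (a > b): [(2, 11, 3), (4, 7, 2), (5, 12, 2)]
Optimal job order: [3, 1, 2, 4, 5]
Schedule:
  Job 3: M1 done at 3, M2 done at 12
  Job 1: M1 done at 7, M2 done at 20
  Job 2: M1 done at 18, M2 done at 23
  Job 4: M1 done at 25, M2 done at 27
  Job 5: M1 done at 37, M2 done at 39
Makespan = 39

39


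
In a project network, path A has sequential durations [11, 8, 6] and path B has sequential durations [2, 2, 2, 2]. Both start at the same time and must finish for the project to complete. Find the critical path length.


Path A total = 11 + 8 + 6 = 25
Path B total = 2 + 2 + 2 + 2 = 8
Critical path = longest path = max(25, 8) = 25

25


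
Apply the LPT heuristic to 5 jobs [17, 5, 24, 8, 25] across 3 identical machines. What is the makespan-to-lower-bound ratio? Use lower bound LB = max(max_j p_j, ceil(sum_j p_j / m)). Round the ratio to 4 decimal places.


LPT order: [25, 24, 17, 8, 5]
Machine loads after assignment: [25, 29, 25]
LPT makespan = 29
Lower bound = max(max_job, ceil(total/3)) = max(25, 27) = 27
Ratio = 29 / 27 = 1.0741

1.0741


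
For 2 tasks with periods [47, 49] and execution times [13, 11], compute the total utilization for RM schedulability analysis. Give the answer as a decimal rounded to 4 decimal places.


Compute individual utilizations (exact fractions):
  Task 1: C/T = 13/47 (approx. 0.2766)
  Task 2: C/T = 11/49 (approx. 0.2245)
Total utilization U = 13/47 + 11/49 = 1154/2303
Rounded to 4 decimal places: U = 0.5011
RM (Liu & Layland) bound for 2 tasks = 0.828427; compare with U = 1154/2303 (approx. 0.501086)
U <= bound, so schedulable by RM sufficient condition.

0.5011


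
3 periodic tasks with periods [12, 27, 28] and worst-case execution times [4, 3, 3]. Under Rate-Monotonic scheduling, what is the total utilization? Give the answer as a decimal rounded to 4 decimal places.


Compute individual utilizations (exact fractions):
  Task 1: C/T = 4/12 = 1/3 (approx. 0.3333)
  Task 2: C/T = 3/27 = 1/9 (approx. 0.1111)
  Task 3: C/T = 3/28 (approx. 0.1071)
Total utilization U = 1/3 + 1/9 + 3/28 = 139/252
Rounded to 4 decimal places: U = 0.5516
RM (Liu & Layland) bound for 3 tasks = 0.779763; compare with U = 139/252 (approx. 0.551587)
U <= bound, so schedulable by RM sufficient condition.

0.5516


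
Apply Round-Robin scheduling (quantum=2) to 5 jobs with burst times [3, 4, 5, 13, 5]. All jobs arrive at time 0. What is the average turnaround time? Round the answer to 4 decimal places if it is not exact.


Time quantum = 2
Execution trace:
  J1 runs 2 units, time = 2
  J2 runs 2 units, time = 4
  J3 runs 2 units, time = 6
  J4 runs 2 units, time = 8
  J5 runs 2 units, time = 10
  J1 runs 1 units, time = 11
  J2 runs 2 units, time = 13
  J3 runs 2 units, time = 15
  J4 runs 2 units, time = 17
  J5 runs 2 units, time = 19
  J3 runs 1 units, time = 20
  J4 runs 2 units, time = 22
  J5 runs 1 units, time = 23
  J4 runs 2 units, time = 25
  J4 runs 2 units, time = 27
  J4 runs 2 units, time = 29
  J4 runs 1 units, time = 30
Finish times: [11, 13, 20, 30, 23]
Average turnaround = 97/5 = 19.4

19.4


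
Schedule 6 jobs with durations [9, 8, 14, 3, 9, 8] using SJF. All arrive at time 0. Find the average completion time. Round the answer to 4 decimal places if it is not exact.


SJF order (ascending): [3, 8, 8, 9, 9, 14]
Completion times:
  Job 1: burst=3, C=3
  Job 2: burst=8, C=11
  Job 3: burst=8, C=19
  Job 4: burst=9, C=28
  Job 5: burst=9, C=37
  Job 6: burst=14, C=51
Average completion = 149/6 = 24.8333

24.8333


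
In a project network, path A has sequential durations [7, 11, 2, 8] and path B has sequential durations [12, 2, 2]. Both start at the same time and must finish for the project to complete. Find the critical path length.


Path A total = 7 + 11 + 2 + 8 = 28
Path B total = 12 + 2 + 2 = 16
Critical path = longest path = max(28, 16) = 28

28


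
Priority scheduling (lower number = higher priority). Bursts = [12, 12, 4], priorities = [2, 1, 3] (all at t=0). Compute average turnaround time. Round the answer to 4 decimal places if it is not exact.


Sort by priority (ascending = highest first):
Order: [(1, 12), (2, 12), (3, 4)]
Completion times:
  Priority 1, burst=12, C=12
  Priority 2, burst=12, C=24
  Priority 3, burst=4, C=28
Average turnaround = 64/3 = 21.3333

21.3333


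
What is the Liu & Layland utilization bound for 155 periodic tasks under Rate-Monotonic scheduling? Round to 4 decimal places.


Compute 2^(1/155) = 1.0044819312
Subtract 1: 1.0044819312 - 1 = 0.0044819312
Multiply by n: 155 * 0.0044819312 = 0.6946993360
Round to 4 dp: 0.6947

0.6947


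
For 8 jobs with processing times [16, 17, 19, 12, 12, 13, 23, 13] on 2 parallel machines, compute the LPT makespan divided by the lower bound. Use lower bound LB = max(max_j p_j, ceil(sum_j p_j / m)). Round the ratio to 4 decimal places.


LPT order: [23, 19, 17, 16, 13, 13, 12, 12]
Machine loads after assignment: [64, 61]
LPT makespan = 64
Lower bound = max(max_job, ceil(total/2)) = max(23, 63) = 63
Ratio = 64 / 63 = 1.0159

1.0159


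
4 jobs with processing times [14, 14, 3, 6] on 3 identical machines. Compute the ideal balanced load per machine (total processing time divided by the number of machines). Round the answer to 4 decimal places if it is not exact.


Total processing time = 14 + 14 + 3 + 6 = 37
Number of machines = 3
Ideal balanced load = 37 / 3 = 12.3333

12.3333


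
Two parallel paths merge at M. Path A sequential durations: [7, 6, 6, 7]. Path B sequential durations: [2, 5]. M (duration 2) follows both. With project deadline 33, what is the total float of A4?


Forward pass: ES(A4) = sum of predecessors on chain A = 19
EF = ES + duration = 19 + 7 = 26
Backward pass: LF(M) = deadline = 33; LS(M) = 33 - 2 = 31
LF(A4) = LS(M) - sum(successors on chain A) = 31 - 0 = 31
LS = LF - duration = 31 - 7 = 24
Total float = LS - ES = 24 - 19 = 5

5


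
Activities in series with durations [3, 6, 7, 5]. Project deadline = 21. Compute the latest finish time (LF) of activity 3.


LF(activity 3) = deadline - sum of successor durations
Successors: activities 4 through 4 with durations [5]
Sum of successor durations = 5
LF = 21 - 5 = 16

16


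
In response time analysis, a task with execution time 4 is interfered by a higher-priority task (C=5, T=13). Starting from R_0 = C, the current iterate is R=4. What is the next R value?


R_next = C + ceil(R_prev / T_hp) * C_hp
ceil(4 / 13) = ceil(0.3077) = 1
Interference = 1 * 5 = 5
R_next = 4 + 5 = 9

9


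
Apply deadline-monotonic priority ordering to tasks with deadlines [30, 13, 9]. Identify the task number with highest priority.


Sort tasks by relative deadline (ascending):
  Task 3: deadline = 9
  Task 2: deadline = 13
  Task 1: deadline = 30
Priority order (highest first): [3, 2, 1]
Highest priority task = 3

3


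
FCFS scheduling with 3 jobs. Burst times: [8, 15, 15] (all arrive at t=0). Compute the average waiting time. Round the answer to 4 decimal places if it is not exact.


FCFS order (as given): [8, 15, 15]
Waiting times:
  Job 1: wait = 0
  Job 2: wait = 8
  Job 3: wait = 23
Sum of waiting times = 31
Average waiting time = 31/3 = 10.3333

10.3333


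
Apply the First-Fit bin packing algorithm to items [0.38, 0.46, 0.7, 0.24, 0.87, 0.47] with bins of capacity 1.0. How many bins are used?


Place items sequentially using First-Fit:
  Item 0.38 -> new Bin 1
  Item 0.46 -> Bin 1 (now 0.84)
  Item 0.7 -> new Bin 2
  Item 0.24 -> Bin 2 (now 0.94)
  Item 0.87 -> new Bin 3
  Item 0.47 -> new Bin 4
Total bins used = 4

4


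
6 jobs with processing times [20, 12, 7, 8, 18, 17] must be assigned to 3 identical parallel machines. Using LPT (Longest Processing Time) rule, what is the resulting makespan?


Sort jobs in decreasing order (LPT): [20, 18, 17, 12, 8, 7]
Assign each job to the least loaded machine:
  Machine 1: jobs [20, 7], load = 27
  Machine 2: jobs [18, 8], load = 26
  Machine 3: jobs [17, 12], load = 29
Makespan = max load = 29

29


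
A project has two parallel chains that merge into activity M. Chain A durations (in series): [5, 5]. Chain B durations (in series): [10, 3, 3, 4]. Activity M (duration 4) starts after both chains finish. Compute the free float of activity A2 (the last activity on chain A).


ES(A2) = sum of predecessors on chain A = 5
EF(A2) = ES + duration = 5 + 5 = 10
Successor of A2 is M. ES(M) = max(sum(A), sum(B)) = max(10, 20) = 20
Free float = ES(successor) - EF(current) = 20 - 10 = 10

10


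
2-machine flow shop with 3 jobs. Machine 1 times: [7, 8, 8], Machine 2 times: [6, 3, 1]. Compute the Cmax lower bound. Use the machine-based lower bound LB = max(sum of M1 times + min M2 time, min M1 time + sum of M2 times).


LB1 = sum(M1 times) + min(M2 times) = 23 + 1 = 24
LB2 = min(M1 times) + sum(M2 times) = 7 + 10 = 17
Lower bound = max(LB1, LB2) = max(24, 17) = 24

24


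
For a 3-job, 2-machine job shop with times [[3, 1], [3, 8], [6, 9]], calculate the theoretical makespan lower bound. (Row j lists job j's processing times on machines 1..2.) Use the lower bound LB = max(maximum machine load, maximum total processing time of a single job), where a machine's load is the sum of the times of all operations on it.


Machine loads:
  Machine 1: 3 + 3 + 6 = 12
  Machine 2: 1 + 8 + 9 = 18
Max machine load = 18
Job totals:
  Job 1: 4
  Job 2: 11
  Job 3: 15
Max job total = 15
Lower bound = max(18, 15) = 18

18


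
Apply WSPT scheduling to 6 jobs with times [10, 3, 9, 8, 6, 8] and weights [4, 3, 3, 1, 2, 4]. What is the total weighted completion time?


Compute p/w ratios and sort ascending (WSPT): [(3, 3), (8, 4), (10, 4), (9, 3), (6, 2), (8, 1)]
Compute weighted completion times:
  Job (p=3,w=3): C=3, w*C=3*3=9
  Job (p=8,w=4): C=11, w*C=4*11=44
  Job (p=10,w=4): C=21, w*C=4*21=84
  Job (p=9,w=3): C=30, w*C=3*30=90
  Job (p=6,w=2): C=36, w*C=2*36=72
  Job (p=8,w=1): C=44, w*C=1*44=44
Total weighted completion time = 343

343


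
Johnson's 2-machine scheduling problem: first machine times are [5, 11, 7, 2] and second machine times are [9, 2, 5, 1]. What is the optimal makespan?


Apply Johnson's rule:
  Group 1 (a <= b): [(1, 5, 9)]
  Group 2 (a > b): [(3, 7, 5), (2, 11, 2), (4, 2, 1)]
Optimal job order: [1, 3, 2, 4]
Schedule:
  Job 1: M1 done at 5, M2 done at 14
  Job 3: M1 done at 12, M2 done at 19
  Job 2: M1 done at 23, M2 done at 25
  Job 4: M1 done at 25, M2 done at 26
Makespan = 26

26


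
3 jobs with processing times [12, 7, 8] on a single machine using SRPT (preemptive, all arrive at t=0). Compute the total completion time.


Since all jobs arrive at t=0, SRPT equals SPT ordering.
SPT order: [7, 8, 12]
Completion times:
  Job 1: p=7, C=7
  Job 2: p=8, C=15
  Job 3: p=12, C=27
Total completion time = 7 + 15 + 27 = 49

49


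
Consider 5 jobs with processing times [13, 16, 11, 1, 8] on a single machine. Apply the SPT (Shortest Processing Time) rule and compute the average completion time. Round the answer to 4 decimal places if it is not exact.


Sort jobs by processing time (SPT order): [1, 8, 11, 13, 16]
Compute completion times sequentially:
  Job 1: processing = 1, completes at 1
  Job 2: processing = 8, completes at 9
  Job 3: processing = 11, completes at 20
  Job 4: processing = 13, completes at 33
  Job 5: processing = 16, completes at 49
Sum of completion times = 112
Average completion time = 112/5 = 22.4

22.4


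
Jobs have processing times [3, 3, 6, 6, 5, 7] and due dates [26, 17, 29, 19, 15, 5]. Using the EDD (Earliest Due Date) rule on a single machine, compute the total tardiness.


Sort by due date (EDD order): [(7, 5), (5, 15), (3, 17), (6, 19), (3, 26), (6, 29)]
Compute completion times and tardiness:
  Job 1: p=7, d=5, C=7, tardiness=max(0,7-5)=2
  Job 2: p=5, d=15, C=12, tardiness=max(0,12-15)=0
  Job 3: p=3, d=17, C=15, tardiness=max(0,15-17)=0
  Job 4: p=6, d=19, C=21, tardiness=max(0,21-19)=2
  Job 5: p=3, d=26, C=24, tardiness=max(0,24-26)=0
  Job 6: p=6, d=29, C=30, tardiness=max(0,30-29)=1
Total tardiness = 5

5


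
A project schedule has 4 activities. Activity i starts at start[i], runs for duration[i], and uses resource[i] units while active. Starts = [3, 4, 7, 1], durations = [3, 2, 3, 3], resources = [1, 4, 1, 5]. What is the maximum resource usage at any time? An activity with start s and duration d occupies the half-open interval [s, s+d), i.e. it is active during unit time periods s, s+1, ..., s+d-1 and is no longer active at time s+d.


Each activity i is active on [start_i, start_i + duration_i).
Compute total resource usage per time slot:
  t=0: active resources = [], total = 0
  t=1: active resources = [5], total = 5
  t=2: active resources = [5], total = 5
  t=3: active resources = [1, 5], total = 6
  t=4: active resources = [1, 4], total = 5
  t=5: active resources = [1, 4], total = 5
  t=6: active resources = [], total = 0
  t=7: active resources = [1], total = 1
  t=8: active resources = [1], total = 1
  t=9: active resources = [1], total = 1
Peak resource demand = 6

6


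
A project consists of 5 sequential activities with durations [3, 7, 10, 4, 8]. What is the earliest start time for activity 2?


Activity 2 starts after activities 1 through 1 complete.
Predecessor durations: [3]
ES = 3 = 3

3


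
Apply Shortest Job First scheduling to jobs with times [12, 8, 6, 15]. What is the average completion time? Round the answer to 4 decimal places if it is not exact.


SJF order (ascending): [6, 8, 12, 15]
Completion times:
  Job 1: burst=6, C=6
  Job 2: burst=8, C=14
  Job 3: burst=12, C=26
  Job 4: burst=15, C=41
Average completion = 87/4 = 21.75

21.75


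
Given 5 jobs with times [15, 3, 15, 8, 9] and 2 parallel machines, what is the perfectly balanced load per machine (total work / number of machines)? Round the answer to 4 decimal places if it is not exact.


Total processing time = 15 + 3 + 15 + 8 + 9 = 50
Number of machines = 2
Ideal balanced load = 50 / 2 = 25.0

25.0


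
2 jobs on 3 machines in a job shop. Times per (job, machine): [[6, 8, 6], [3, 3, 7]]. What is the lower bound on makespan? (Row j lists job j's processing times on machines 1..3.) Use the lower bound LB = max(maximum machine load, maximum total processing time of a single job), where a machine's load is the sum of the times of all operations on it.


Machine loads:
  Machine 1: 6 + 3 = 9
  Machine 2: 8 + 3 = 11
  Machine 3: 6 + 7 = 13
Max machine load = 13
Job totals:
  Job 1: 20
  Job 2: 13
Max job total = 20
Lower bound = max(13, 20) = 20

20


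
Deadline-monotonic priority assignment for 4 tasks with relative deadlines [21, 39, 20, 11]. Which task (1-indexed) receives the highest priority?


Sort tasks by relative deadline (ascending):
  Task 4: deadline = 11
  Task 3: deadline = 20
  Task 1: deadline = 21
  Task 2: deadline = 39
Priority order (highest first): [4, 3, 1, 2]
Highest priority task = 4

4


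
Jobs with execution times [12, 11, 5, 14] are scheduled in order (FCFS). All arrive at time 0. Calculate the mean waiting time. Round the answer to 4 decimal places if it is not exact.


FCFS order (as given): [12, 11, 5, 14]
Waiting times:
  Job 1: wait = 0
  Job 2: wait = 12
  Job 3: wait = 23
  Job 4: wait = 28
Sum of waiting times = 63
Average waiting time = 63/4 = 15.75

15.75


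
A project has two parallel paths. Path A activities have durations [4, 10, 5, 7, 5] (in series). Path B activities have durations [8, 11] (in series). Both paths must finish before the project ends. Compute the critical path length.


Path A total = 4 + 10 + 5 + 7 + 5 = 31
Path B total = 8 + 11 = 19
Critical path = longest path = max(31, 19) = 31

31


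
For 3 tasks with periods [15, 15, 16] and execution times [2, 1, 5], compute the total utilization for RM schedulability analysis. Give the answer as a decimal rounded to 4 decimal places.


Compute individual utilizations (exact fractions):
  Task 1: C/T = 2/15 (approx. 0.1333)
  Task 2: C/T = 1/15 (approx. 0.0667)
  Task 3: C/T = 5/16 (approx. 0.3125)
Total utilization U = 2/15 + 1/15 + 5/16 = 41/80
Rounded to 4 decimal places: U = 0.5125
RM (Liu & Layland) bound for 3 tasks = 0.779763; compare with U = 41/80 (approx. 0.512500)
U <= bound, so schedulable by RM sufficient condition.

0.5125


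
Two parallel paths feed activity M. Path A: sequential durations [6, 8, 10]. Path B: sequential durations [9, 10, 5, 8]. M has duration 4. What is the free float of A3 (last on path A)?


ES(A3) = sum of predecessors on chain A = 14
EF(A3) = ES + duration = 14 + 10 = 24
Successor of A3 is M. ES(M) = max(sum(A), sum(B)) = max(24, 32) = 32
Free float = ES(successor) - EF(current) = 32 - 24 = 8

8


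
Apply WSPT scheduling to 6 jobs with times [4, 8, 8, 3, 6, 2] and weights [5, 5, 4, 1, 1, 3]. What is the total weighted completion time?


Compute p/w ratios and sort ascending (WSPT): [(2, 3), (4, 5), (8, 5), (8, 4), (3, 1), (6, 1)]
Compute weighted completion times:
  Job (p=2,w=3): C=2, w*C=3*2=6
  Job (p=4,w=5): C=6, w*C=5*6=30
  Job (p=8,w=5): C=14, w*C=5*14=70
  Job (p=8,w=4): C=22, w*C=4*22=88
  Job (p=3,w=1): C=25, w*C=1*25=25
  Job (p=6,w=1): C=31, w*C=1*31=31
Total weighted completion time = 250

250


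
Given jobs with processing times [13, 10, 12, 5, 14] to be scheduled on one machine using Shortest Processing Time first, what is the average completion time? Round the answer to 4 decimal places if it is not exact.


Sort jobs by processing time (SPT order): [5, 10, 12, 13, 14]
Compute completion times sequentially:
  Job 1: processing = 5, completes at 5
  Job 2: processing = 10, completes at 15
  Job 3: processing = 12, completes at 27
  Job 4: processing = 13, completes at 40
  Job 5: processing = 14, completes at 54
Sum of completion times = 141
Average completion time = 141/5 = 28.2

28.2


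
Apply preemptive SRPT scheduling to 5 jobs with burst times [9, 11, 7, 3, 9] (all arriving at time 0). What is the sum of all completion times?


Since all jobs arrive at t=0, SRPT equals SPT ordering.
SPT order: [3, 7, 9, 9, 11]
Completion times:
  Job 1: p=3, C=3
  Job 2: p=7, C=10
  Job 3: p=9, C=19
  Job 4: p=9, C=28
  Job 5: p=11, C=39
Total completion time = 3 + 10 + 19 + 28 + 39 = 99

99


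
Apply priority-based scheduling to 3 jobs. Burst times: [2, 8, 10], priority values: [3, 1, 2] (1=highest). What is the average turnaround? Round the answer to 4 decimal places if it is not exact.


Sort by priority (ascending = highest first):
Order: [(1, 8), (2, 10), (3, 2)]
Completion times:
  Priority 1, burst=8, C=8
  Priority 2, burst=10, C=18
  Priority 3, burst=2, C=20
Average turnaround = 46/3 = 15.3333

15.3333


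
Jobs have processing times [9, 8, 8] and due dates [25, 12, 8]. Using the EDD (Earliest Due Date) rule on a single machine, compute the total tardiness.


Sort by due date (EDD order): [(8, 8), (8, 12), (9, 25)]
Compute completion times and tardiness:
  Job 1: p=8, d=8, C=8, tardiness=max(0,8-8)=0
  Job 2: p=8, d=12, C=16, tardiness=max(0,16-12)=4
  Job 3: p=9, d=25, C=25, tardiness=max(0,25-25)=0
Total tardiness = 4

4


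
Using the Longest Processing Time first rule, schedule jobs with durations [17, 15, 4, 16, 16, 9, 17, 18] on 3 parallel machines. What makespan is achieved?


Sort jobs in decreasing order (LPT): [18, 17, 17, 16, 16, 15, 9, 4]
Assign each job to the least loaded machine:
  Machine 1: jobs [18, 15, 9], load = 42
  Machine 2: jobs [17, 16, 4], load = 37
  Machine 3: jobs [17, 16], load = 33
Makespan = max load = 42

42


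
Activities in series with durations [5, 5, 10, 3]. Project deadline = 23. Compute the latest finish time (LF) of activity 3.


LF(activity 3) = deadline - sum of successor durations
Successors: activities 4 through 4 with durations [3]
Sum of successor durations = 3
LF = 23 - 3 = 20

20


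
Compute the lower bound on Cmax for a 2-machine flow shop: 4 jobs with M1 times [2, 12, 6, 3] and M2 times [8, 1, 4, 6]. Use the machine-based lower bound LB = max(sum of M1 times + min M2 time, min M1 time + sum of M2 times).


LB1 = sum(M1 times) + min(M2 times) = 23 + 1 = 24
LB2 = min(M1 times) + sum(M2 times) = 2 + 19 = 21
Lower bound = max(LB1, LB2) = max(24, 21) = 24

24


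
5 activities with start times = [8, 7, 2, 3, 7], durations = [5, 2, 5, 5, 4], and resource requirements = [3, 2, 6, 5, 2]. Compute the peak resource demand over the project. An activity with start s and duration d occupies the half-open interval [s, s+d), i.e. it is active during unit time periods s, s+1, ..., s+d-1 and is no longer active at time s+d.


Each activity i is active on [start_i, start_i + duration_i).
Compute total resource usage per time slot:
  t=0: active resources = [], total = 0
  t=1: active resources = [], total = 0
  t=2: active resources = [6], total = 6
  t=3: active resources = [6, 5], total = 11
  t=4: active resources = [6, 5], total = 11
  t=5: active resources = [6, 5], total = 11
  t=6: active resources = [6, 5], total = 11
  t=7: active resources = [2, 5, 2], total = 9
  t=8: active resources = [3, 2, 2], total = 7
  t=9: active resources = [3, 2], total = 5
  t=10: active resources = [3, 2], total = 5
  t=11: active resources = [3], total = 3
  t=12: active resources = [3], total = 3
Peak resource demand = 11

11


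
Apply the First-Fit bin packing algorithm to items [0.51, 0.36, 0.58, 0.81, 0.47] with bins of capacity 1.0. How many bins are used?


Place items sequentially using First-Fit:
  Item 0.51 -> new Bin 1
  Item 0.36 -> Bin 1 (now 0.87)
  Item 0.58 -> new Bin 2
  Item 0.81 -> new Bin 3
  Item 0.47 -> new Bin 4
Total bins used = 4

4


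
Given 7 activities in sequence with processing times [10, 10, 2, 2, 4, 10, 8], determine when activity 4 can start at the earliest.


Activity 4 starts after activities 1 through 3 complete.
Predecessor durations: [10, 10, 2]
ES = 10 + 10 + 2 = 22

22


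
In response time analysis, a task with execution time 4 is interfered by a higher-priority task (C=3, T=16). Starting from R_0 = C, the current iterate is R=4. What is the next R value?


R_next = C + ceil(R_prev / T_hp) * C_hp
ceil(4 / 16) = ceil(0.25) = 1
Interference = 1 * 3 = 3
R_next = 4 + 3 = 7

7


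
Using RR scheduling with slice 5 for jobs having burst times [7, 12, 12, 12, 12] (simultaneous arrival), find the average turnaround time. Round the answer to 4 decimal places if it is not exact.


Time quantum = 5
Execution trace:
  J1 runs 5 units, time = 5
  J2 runs 5 units, time = 10
  J3 runs 5 units, time = 15
  J4 runs 5 units, time = 20
  J5 runs 5 units, time = 25
  J1 runs 2 units, time = 27
  J2 runs 5 units, time = 32
  J3 runs 5 units, time = 37
  J4 runs 5 units, time = 42
  J5 runs 5 units, time = 47
  J2 runs 2 units, time = 49
  J3 runs 2 units, time = 51
  J4 runs 2 units, time = 53
  J5 runs 2 units, time = 55
Finish times: [27, 49, 51, 53, 55]
Average turnaround = 235/5 = 47.0

47.0


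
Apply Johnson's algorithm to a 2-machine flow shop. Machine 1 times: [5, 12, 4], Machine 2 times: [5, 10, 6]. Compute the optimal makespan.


Apply Johnson's rule:
  Group 1 (a <= b): [(3, 4, 6), (1, 5, 5)]
  Group 2 (a > b): [(2, 12, 10)]
Optimal job order: [3, 1, 2]
Schedule:
  Job 3: M1 done at 4, M2 done at 10
  Job 1: M1 done at 9, M2 done at 15
  Job 2: M1 done at 21, M2 done at 31
Makespan = 31

31


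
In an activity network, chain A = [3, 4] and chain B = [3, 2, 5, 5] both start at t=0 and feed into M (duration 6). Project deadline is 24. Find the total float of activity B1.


Forward pass: ES(B1) = sum of predecessors on chain B = 0
EF = ES + duration = 0 + 3 = 3
Backward pass: LF(M) = deadline = 24; LS(M) = 24 - 6 = 18
LF(B1) = LS(M) - sum(successors on chain B) = 18 - 12 = 6
LS = LF - duration = 6 - 3 = 3
Total float = LS - ES = 3 - 0 = 3

3


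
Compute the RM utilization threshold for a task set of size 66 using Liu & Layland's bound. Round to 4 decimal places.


Compute 2^(1/66) = 1.0105575720
Subtract 1: 1.0105575720 - 1 = 0.0105575720
Multiply by n: 66 * 0.0105575720 = 0.6967997520
Round to 4 dp: 0.6968

0.6968


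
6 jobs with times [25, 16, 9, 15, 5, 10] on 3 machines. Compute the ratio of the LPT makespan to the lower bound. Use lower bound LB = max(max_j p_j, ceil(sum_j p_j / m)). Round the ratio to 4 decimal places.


LPT order: [25, 16, 15, 10, 9, 5]
Machine loads after assignment: [30, 25, 25]
LPT makespan = 30
Lower bound = max(max_job, ceil(total/3)) = max(25, 27) = 27
Ratio = 30 / 27 = 1.1111

1.1111


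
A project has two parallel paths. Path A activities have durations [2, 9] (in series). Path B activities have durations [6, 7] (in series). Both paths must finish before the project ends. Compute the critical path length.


Path A total = 2 + 9 = 11
Path B total = 6 + 7 = 13
Critical path = longest path = max(11, 13) = 13

13


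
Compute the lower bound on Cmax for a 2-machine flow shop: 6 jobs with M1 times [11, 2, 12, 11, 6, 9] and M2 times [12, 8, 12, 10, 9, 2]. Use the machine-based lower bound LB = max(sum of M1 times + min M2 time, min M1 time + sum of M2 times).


LB1 = sum(M1 times) + min(M2 times) = 51 + 2 = 53
LB2 = min(M1 times) + sum(M2 times) = 2 + 53 = 55
Lower bound = max(LB1, LB2) = max(53, 55) = 55

55
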